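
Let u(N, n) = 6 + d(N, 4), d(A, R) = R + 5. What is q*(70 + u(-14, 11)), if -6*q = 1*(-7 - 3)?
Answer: 425/3 ≈ 141.67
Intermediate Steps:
q = 5/3 (q = -(-7 - 3)/6 = -(-10)/6 = -⅙*(-10) = 5/3 ≈ 1.6667)
d(A, R) = 5 + R
u(N, n) = 15 (u(N, n) = 6 + (5 + 4) = 6 + 9 = 15)
q*(70 + u(-14, 11)) = 5*(70 + 15)/3 = (5/3)*85 = 425/3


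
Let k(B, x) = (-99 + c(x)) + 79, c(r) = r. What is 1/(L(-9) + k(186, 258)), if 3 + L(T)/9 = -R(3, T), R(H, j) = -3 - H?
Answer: 1/265 ≈ 0.0037736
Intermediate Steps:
k(B, x) = -20 + x (k(B, x) = (-99 + x) + 79 = -20 + x)
L(T) = 27 (L(T) = -27 + 9*(-(-3 - 1*3)) = -27 + 9*(-(-3 - 3)) = -27 + 9*(-1*(-6)) = -27 + 9*6 = -27 + 54 = 27)
1/(L(-9) + k(186, 258)) = 1/(27 + (-20 + 258)) = 1/(27 + 238) = 1/265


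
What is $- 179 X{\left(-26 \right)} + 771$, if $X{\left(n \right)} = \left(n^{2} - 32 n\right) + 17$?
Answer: $-272204$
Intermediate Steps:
$X{\left(n \right)} = 17 + n^{2} - 32 n$
$- 179 X{\left(-26 \right)} + 771 = - 179 \left(17 + \left(-26\right)^{2} - -832\right) + 771 = - 179 \left(17 + 676 + 832\right) + 771 = \left(-179\right) 1525 + 771 = -272975 + 771 = -272204$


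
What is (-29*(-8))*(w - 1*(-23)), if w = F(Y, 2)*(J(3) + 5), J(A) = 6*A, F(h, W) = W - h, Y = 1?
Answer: 10672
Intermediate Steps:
w = 23 (w = (2 - 1*1)*(6*3 + 5) = (2 - 1)*(18 + 5) = 1*23 = 23)
(-29*(-8))*(w - 1*(-23)) = (-29*(-8))*(23 - 1*(-23)) = 232*(23 + 23) = 232*46 = 10672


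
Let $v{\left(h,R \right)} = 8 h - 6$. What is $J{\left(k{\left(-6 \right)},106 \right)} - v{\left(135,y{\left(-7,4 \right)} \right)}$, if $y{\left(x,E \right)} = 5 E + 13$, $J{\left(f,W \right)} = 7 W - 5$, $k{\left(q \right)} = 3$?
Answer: $-337$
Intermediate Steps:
$J{\left(f,W \right)} = -5 + 7 W$
$y{\left(x,E \right)} = 13 + 5 E$
$v{\left(h,R \right)} = -6 + 8 h$
$J{\left(k{\left(-6 \right)},106 \right)} - v{\left(135,y{\left(-7,4 \right)} \right)} = \left(-5 + 7 \cdot 106\right) - \left(-6 + 8 \cdot 135\right) = \left(-5 + 742\right) - \left(-6 + 1080\right) = 737 - 1074 = -337$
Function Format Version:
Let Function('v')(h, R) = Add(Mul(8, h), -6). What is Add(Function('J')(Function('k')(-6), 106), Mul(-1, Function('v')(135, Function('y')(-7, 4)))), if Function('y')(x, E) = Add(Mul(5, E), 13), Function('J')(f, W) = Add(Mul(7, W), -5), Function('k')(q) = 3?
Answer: -337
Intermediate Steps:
Function('J')(f, W) = Add(-5, Mul(7, W))
Function('y')(x, E) = Add(13, Mul(5, E))
Function('v')(h, R) = Add(-6, Mul(8, h))
Add(Function('J')(Function('k')(-6), 106), Mul(-1, Function('v')(135, Function('y')(-7, 4)))) = Add(Add(-5, Mul(7, 106)), Mul(-1, Add(-6, Mul(8, 135)))) = Add(Add(-5, 742), Mul(-1, Add(-6, 1080))) = Add(737, Mul(-1, 1074)) = Add(737, -1074) = -337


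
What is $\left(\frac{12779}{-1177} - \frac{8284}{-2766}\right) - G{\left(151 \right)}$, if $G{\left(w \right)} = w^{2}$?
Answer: $- \frac{37128060814}{1627791} \approx -22809.0$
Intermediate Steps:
$\left(\frac{12779}{-1177} - \frac{8284}{-2766}\right) - G{\left(151 \right)} = \left(\frac{12779}{-1177} - \frac{8284}{-2766}\right) - 151^{2} = \left(12779 \left(- \frac{1}{1177}\right) - - \frac{4142}{1383}\right) - 22801 = \left(- \frac{12779}{1177} + \frac{4142}{1383}\right) - 22801 = - \frac{12798223}{1627791} - 22801 = - \frac{37128060814}{1627791}$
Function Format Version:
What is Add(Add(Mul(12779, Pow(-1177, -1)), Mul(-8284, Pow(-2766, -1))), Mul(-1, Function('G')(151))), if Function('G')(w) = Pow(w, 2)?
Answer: Rational(-37128060814, 1627791) ≈ -22809.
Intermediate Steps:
Add(Add(Mul(12779, Pow(-1177, -1)), Mul(-8284, Pow(-2766, -1))), Mul(-1, Function('G')(151))) = Add(Add(Mul(12779, Pow(-1177, -1)), Mul(-8284, Pow(-2766, -1))), Mul(-1, Pow(151, 2))) = Add(Add(Mul(12779, Rational(-1, 1177)), Mul(-8284, Rational(-1, 2766))), Mul(-1, 22801)) = Add(Add(Rational(-12779, 1177), Rational(4142, 1383)), -22801) = Add(Rational(-12798223, 1627791), -22801) = Rational(-37128060814, 1627791)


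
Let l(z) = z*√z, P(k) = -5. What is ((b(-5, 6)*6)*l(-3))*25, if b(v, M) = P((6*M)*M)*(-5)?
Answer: -11250*I*√3 ≈ -19486.0*I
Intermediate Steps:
l(z) = z^(3/2)
b(v, M) = 25 (b(v, M) = -5*(-5) = 25)
((b(-5, 6)*6)*l(-3))*25 = ((25*6)*(-3)^(3/2))*25 = (150*(-3*I*√3))*25 = -450*I*√3*25 = -11250*I*√3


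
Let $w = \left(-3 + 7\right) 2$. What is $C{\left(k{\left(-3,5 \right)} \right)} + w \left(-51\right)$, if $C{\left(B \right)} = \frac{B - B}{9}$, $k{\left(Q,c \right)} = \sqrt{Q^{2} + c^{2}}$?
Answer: $-408$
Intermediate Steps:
$w = 8$ ($w = 4 \cdot 2 = 8$)
$C{\left(B \right)} = 0$ ($C{\left(B \right)} = 0 \cdot \frac{1}{9} = 0$)
$C{\left(k{\left(-3,5 \right)} \right)} + w \left(-51\right) = 0 + 8 \left(-51\right) = 0 - 408 = -408$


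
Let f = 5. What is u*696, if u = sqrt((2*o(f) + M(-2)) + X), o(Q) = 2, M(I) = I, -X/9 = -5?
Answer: 696*sqrt(47) ≈ 4771.5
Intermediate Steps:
X = 45 (X = -9*(-5) = 45)
u = sqrt(47) (u = sqrt((2*2 - 2) + 45) = sqrt((4 - 2) + 45) = sqrt(2 + 45) = sqrt(47) ≈ 6.8557)
u*696 = sqrt(47)*696 = 696*sqrt(47)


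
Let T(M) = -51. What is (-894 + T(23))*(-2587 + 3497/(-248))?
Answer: 609593985/248 ≈ 2.4580e+6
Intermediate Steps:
(-894 + T(23))*(-2587 + 3497/(-248)) = (-894 - 51)*(-2587 + 3497/(-248)) = -945*(-2587 + 3497*(-1/248)) = -945*(-2587 - 3497/248) = -945*(-645073/248) = 609593985/248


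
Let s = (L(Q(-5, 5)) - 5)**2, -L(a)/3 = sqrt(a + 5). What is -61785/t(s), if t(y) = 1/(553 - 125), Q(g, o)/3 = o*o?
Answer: -26443980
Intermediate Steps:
Q(g, o) = 3*o**2 (Q(g, o) = 3*(o*o) = 3*o**2)
L(a) = -3*sqrt(5 + a) (L(a) = -3*sqrt(a + 5) = -3*sqrt(5 + a))
s = (-5 - 12*sqrt(5))**2 (s = (-3*sqrt(5 + 3*5**2) - 5)**2 = (-3*sqrt(5 + 3*25) - 5)**2 = (-3*sqrt(5 + 75) - 5)**2 = (-12*sqrt(5) - 5)**2 = (-5 - 12*sqrt(5))**2 ≈ 1013.3)
t(y) = 1/428
-61785/t(s) = -61785/1/428 = -61785*428 = -26443980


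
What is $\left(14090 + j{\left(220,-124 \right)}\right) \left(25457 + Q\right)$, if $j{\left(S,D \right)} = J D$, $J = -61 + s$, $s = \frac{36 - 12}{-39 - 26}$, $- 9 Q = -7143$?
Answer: $\frac{37026197824}{65} \approx 5.6963 \cdot 10^{8}$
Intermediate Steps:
$Q = \frac{2381}{3}$ ($Q = \left(- \frac{1}{9}\right) \left(-7143\right) = \frac{2381}{3} \approx 793.67$)
$s = - \frac{24}{65}$ ($s = \frac{24}{-65} = 24 \left(- \frac{1}{65}\right) = - \frac{24}{65} \approx -0.36923$)
$J = - \frac{3989}{65}$ ($J = -61 - \frac{24}{65} = - \frac{3989}{65} \approx -61.369$)
$j{\left(S,D \right)} = - \frac{3989 D}{65}$
$\left(14090 + j{\left(220,-124 \right)}\right) \left(25457 + Q\right) = \left(14090 - - \frac{494636}{65}\right) \left(25457 + \frac{2381}{3}\right) = \left(14090 + \frac{494636}{65}\right) \frac{78752}{3} = \frac{1410486}{65} \cdot \frac{78752}{3} = \frac{37026197824}{65}$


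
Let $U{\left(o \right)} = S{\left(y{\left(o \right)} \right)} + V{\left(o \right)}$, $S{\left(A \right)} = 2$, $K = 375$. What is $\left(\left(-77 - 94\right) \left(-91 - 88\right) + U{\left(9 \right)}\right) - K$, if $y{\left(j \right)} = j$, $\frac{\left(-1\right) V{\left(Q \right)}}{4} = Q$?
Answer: $30200$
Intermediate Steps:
$V{\left(Q \right)} = - 4 Q$
$U{\left(o \right)} = 2 - 4 o$
$\left(\left(-77 - 94\right) \left(-91 - 88\right) + U{\left(9 \right)}\right) - K = \left(\left(-77 - 94\right) \left(-91 - 88\right) + \left(2 - 36\right)\right) - 375 = \left(\left(-171\right) \left(-179\right) + \left(2 - 36\right)\right) - 375 = \left(30609 - 34\right) - 375 = 30575 - 375 = 30200$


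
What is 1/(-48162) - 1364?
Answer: -65692969/48162 ≈ -1364.0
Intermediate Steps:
1/(-48162) - 1364 = -1/48162 - 1364 = -65692969/48162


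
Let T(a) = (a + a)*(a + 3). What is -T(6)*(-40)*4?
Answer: 17280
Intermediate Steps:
T(a) = 2*a*(3 + a) (T(a) = (2*a)*(3 + a) = 2*a*(3 + a))
-T(6)*(-40)*4 = -(2*6*(3 + 6))*(-40)*4 = -(2*6*9)*(-40)*4 = -108*(-40)*4 = -(-4320)*4 = -1*(-17280) = 17280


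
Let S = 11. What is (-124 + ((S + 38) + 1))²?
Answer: 5476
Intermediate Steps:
(-124 + ((S + 38) + 1))² = (-124 + ((11 + 38) + 1))² = (-124 + (49 + 1))² = (-124 + 50)² = (-74)² = 5476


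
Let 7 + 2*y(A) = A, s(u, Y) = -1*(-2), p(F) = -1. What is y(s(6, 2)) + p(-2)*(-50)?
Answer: 95/2 ≈ 47.500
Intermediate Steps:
s(u, Y) = 2
y(A) = -7/2 + A/2
y(s(6, 2)) + p(-2)*(-50) = (-7/2 + (½)*2) - 1*(-50) = (-7/2 + 1) + 50 = -5/2 + 50 = 95/2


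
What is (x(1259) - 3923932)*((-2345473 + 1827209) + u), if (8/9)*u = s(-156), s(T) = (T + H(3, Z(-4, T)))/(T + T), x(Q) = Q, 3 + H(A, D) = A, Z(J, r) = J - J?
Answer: 32527647890695/16 ≈ 2.0330e+12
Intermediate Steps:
Z(J, r) = 0
H(A, D) = -3 + A
s(T) = 1/2 (s(T) = (T + (-3 + 3))/(T + T) = (T + 0)/((2*T)) = T*(1/(2*T)) = 1/2)
u = 9/16 (u = (9/8)*(1/2) = 9/16 ≈ 0.56250)
(x(1259) - 3923932)*((-2345473 + 1827209) + u) = (1259 - 3923932)*((-2345473 + 1827209) + 9/16) = -3922673*(-518264 + 9/16) = -3922673*(-8292215/16) = 32527647890695/16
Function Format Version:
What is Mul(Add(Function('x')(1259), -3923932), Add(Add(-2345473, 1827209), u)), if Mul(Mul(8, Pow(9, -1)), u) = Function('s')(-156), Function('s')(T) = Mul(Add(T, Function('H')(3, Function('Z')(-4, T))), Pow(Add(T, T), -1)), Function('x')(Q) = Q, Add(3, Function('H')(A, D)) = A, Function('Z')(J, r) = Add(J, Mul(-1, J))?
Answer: Rational(32527647890695, 16) ≈ 2.0330e+12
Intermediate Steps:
Function('Z')(J, r) = 0
Function('H')(A, D) = Add(-3, A)
Function('s')(T) = Rational(1, 2) (Function('s')(T) = Mul(Add(T, Add(-3, 3)), Pow(Add(T, T), -1)) = Mul(Add(T, 0), Pow(Mul(2, T), -1)) = Mul(T, Mul(Rational(1, 2), Pow(T, -1))) = Rational(1, 2))
u = Rational(9, 16) (u = Mul(Rational(9, 8), Rational(1, 2)) = Rational(9, 16) ≈ 0.56250)
Mul(Add(Function('x')(1259), -3923932), Add(Add(-2345473, 1827209), u)) = Mul(Add(1259, -3923932), Add(Add(-2345473, 1827209), Rational(9, 16))) = Mul(-3922673, Add(-518264, Rational(9, 16))) = Mul(-3922673, Rational(-8292215, 16)) = Rational(32527647890695, 16)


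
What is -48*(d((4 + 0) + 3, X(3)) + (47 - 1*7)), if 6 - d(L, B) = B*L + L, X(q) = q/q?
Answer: -1536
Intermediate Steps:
X(q) = 1
d(L, B) = 6 - L - B*L (d(L, B) = 6 - (B*L + L) = 6 - (L + B*L) = 6 + (-L - B*L) = 6 - L - B*L)
-48*(d((4 + 0) + 3, X(3)) + (47 - 1*7)) = -48*((6 - ((4 + 0) + 3) - 1*1*((4 + 0) + 3)) + (47 - 1*7)) = -48*((6 - (4 + 3) - 1*1*(4 + 3)) + (47 - 7)) = -48*((6 - 1*7 - 1*1*7) + 40) = -48*((6 - 7 - 7) + 40) = -48*(-8 + 40) = -48*32 = -1536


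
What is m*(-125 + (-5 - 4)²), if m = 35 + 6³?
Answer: -11044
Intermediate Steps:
m = 251 (m = 35 + 216 = 251)
m*(-125 + (-5 - 4)²) = 251*(-125 + (-5 - 4)²) = 251*(-125 + (-9)²) = 251*(-125 + 81) = 251*(-44) = -11044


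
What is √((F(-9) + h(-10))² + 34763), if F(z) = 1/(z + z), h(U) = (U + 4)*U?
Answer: √12427453/18 ≈ 195.85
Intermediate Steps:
h(U) = U*(4 + U) (h(U) = (4 + U)*U = U*(4 + U))
F(z) = 1/(2*z)
√((F(-9) + h(-10))² + 34763) = √(((½)/(-9) - 10*(4 - 10))² + 34763) = √(((½)*(-⅑) - 10*(-6))² + 34763) = √((-1/18 + 60)² + 34763) = √((1079/18)² + 34763) = √(1164241/324 + 34763) = √(12427453/324) = √12427453/18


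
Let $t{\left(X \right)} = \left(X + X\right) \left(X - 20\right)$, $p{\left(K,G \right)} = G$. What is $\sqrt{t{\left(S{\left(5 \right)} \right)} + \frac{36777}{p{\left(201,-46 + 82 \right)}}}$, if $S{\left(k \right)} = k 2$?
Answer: $\frac{\sqrt{29577}}{6} \approx 28.663$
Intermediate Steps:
$S{\left(k \right)} = 2 k$
$t{\left(X \right)} = 2 X \left(-20 + X\right)$
$\sqrt{t{\left(S{\left(5 \right)} \right)} + \frac{36777}{p{\left(201,-46 + 82 \right)}}} = \sqrt{2 \cdot 2 \cdot 5 \left(-20 + 2 \cdot 5\right) + \frac{36777}{-46 + 82}} = \sqrt{2 \cdot 10 \left(-20 + 10\right) + \frac{36777}{36}} = \sqrt{2 \cdot 10 \left(-10\right) + 36777 \cdot \frac{1}{36}} = \sqrt{-200 + \frac{12259}{12}} = \sqrt{\frac{9859}{12}} = \frac{\sqrt{29577}}{6}$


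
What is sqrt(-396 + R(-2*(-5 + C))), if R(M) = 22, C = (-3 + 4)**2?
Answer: I*sqrt(374) ≈ 19.339*I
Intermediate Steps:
C = 1 (C = 1**2 = 1)
sqrt(-396 + R(-2*(-5 + C))) = sqrt(-396 + 22) = sqrt(-374) = I*sqrt(374)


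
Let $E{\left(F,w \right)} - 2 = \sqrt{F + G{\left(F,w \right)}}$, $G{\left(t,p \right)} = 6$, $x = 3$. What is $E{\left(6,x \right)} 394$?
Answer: $788 + 788 \sqrt{3} \approx 2152.9$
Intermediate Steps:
$E{\left(F,w \right)} = 2 + \sqrt{6 + F}$ ($E{\left(F,w \right)} = 2 + \sqrt{F + 6} = 2 + \sqrt{6 + F}$)
$E{\left(6,x \right)} 394 = \left(2 + \sqrt{6 + 6}\right) 394 = \left(2 + \sqrt{12}\right) 394 = \left(2 + 2 \sqrt{3}\right) 394 = 788 + 788 \sqrt{3}$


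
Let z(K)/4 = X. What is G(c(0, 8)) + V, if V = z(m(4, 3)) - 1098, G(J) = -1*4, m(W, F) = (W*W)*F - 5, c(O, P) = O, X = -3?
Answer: -1114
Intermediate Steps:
m(W, F) = -5 + F*W² (m(W, F) = W²*F - 5 = F*W² - 5 = -5 + F*W²)
z(K) = -12 (z(K) = 4*(-3) = -12)
G(J) = -4
V = -1110 (V = -12 - 1098 = -1110)
G(c(0, 8)) + V = -4 - 1110 = -1114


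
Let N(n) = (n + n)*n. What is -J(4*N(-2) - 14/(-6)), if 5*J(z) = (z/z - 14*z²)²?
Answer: -22057299289/405 ≈ -5.4462e+7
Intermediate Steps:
N(n) = 2*n² (N(n) = (2*n)*n = 2*n²)
J(z) = (1 - 14*z²)²/5 (J(z) = (z/z - 14*z²)²/5 = (1 - 14*z²)²/5)
-J(4*N(-2) - 14/(-6)) = -(-1 + 14*(4*(2*(-2)²) - 14/(-6))²)²/5 = -(-1 + 14*(4*(2*4) - 14*(-⅙))²)²/5 = -(-1 + 14*(4*8 + 7/3)²)²/5 = -(-1 + 14*(32 + 7/3)²)²/5 = -(-1 + 14*(103/3)²)²/5 = -(-1 + 14*(10609/9))²/5 = -(-1 + 148526/9)²/5 = -(148517/9)²/5 = -22057299289/(5*81) = -1*22057299289/405 = -22057299289/405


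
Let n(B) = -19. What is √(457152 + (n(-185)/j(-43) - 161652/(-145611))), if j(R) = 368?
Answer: √1012839509910888899/1488468 ≈ 676.13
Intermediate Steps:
√(457152 + (n(-185)/j(-43) - 161652/(-145611))) = √(457152 + (-19/368 - 161652/(-145611))) = √(457152 + (-19*1/368 - 161652*(-1/145611))) = √(457152 + (-19/368 + 53884/48537)) = √(457152 + 18907109/17861616) = √(8165492384741/17861616) = √1012839509910888899/1488468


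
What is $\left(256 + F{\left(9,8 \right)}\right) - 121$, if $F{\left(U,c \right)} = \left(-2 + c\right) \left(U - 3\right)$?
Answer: $171$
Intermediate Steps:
$F{\left(U,c \right)} = \left(-3 + U\right) \left(-2 + c\right)$ ($F{\left(U,c \right)} = \left(-2 + c\right) \left(-3 + U\right) = \left(-3 + U\right) \left(-2 + c\right)$)
$\left(256 + F{\left(9,8 \right)}\right) - 121 = \left(256 + \left(6 - 24 - 18 + 9 \cdot 8\right)\right) - 121 = \left(256 + \left(6 - 24 - 18 + 72\right)\right) - 121 = \left(256 + 36\right) - 121 = 292 - 121 = 171$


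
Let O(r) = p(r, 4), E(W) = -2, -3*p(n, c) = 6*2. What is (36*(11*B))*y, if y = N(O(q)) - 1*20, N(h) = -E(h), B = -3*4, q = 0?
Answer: 85536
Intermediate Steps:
p(n, c) = -4 (p(n, c) = -2*2 = -1/3*12 = -4)
B = -12
O(r) = -4
N(h) = 2 (N(h) = -1*(-2) = 2)
y = -18 (y = 2 - 1*20 = 2 - 20 = -18)
(36*(11*B))*y = (36*(11*(-12)))*(-18) = (36*(-132))*(-18) = -4752*(-18) = 85536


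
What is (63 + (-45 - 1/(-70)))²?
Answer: 1590121/4900 ≈ 324.51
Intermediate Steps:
(63 + (-45 - 1/(-70)))² = (63 + (-45 - 1*(-1/70)))² = (63 + (-45 + 1/70))² = (63 - 3149/70)² = (1261/70)² = 1590121/4900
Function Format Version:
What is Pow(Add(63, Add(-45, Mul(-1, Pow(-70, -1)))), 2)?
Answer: Rational(1590121, 4900) ≈ 324.51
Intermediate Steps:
Pow(Add(63, Add(-45, Mul(-1, Pow(-70, -1)))), 2) = Pow(Add(63, Add(-45, Mul(-1, Rational(-1, 70)))), 2) = Pow(Add(63, Add(-45, Rational(1, 70))), 2) = Pow(Add(63, Rational(-3149, 70)), 2) = Pow(Rational(1261, 70), 2) = Rational(1590121, 4900)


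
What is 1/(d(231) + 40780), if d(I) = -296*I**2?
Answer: -1/15754076 ≈ -6.3476e-8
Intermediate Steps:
1/(d(231) + 40780) = 1/(-296*231**2 + 40780) = 1/(-296*53361 + 40780) = 1/(-15794856 + 40780) = 1/(-15754076) = -1/15754076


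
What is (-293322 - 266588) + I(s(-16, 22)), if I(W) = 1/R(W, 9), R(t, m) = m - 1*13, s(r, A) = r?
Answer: -2239641/4 ≈ -5.5991e+5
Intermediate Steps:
R(t, m) = -13 + m (R(t, m) = m - 13 = -13 + m)
I(W) = -¼ (I(W) = 1/(-13 + 9) = 1/(-4) = -¼)
(-293322 - 266588) + I(s(-16, 22)) = (-293322 - 266588) - ¼ = -559910 - ¼ = -2239641/4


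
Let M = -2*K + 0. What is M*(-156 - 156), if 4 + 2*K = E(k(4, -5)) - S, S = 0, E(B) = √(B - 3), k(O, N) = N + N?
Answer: -1248 + 312*I*√13 ≈ -1248.0 + 1124.9*I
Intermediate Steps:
k(O, N) = 2*N
E(B) = √(-3 + B)
K = -2 + I*√13/2 (K = -2 + (√(-3 + 2*(-5)) - 1*0)/2 = -2 + (√(-3 - 10) + 0)/2 = -2 + (√(-13) + 0)/2 = -2 + (I*√13 + 0)/2 = -2 + (I*√13)/2 = -2 + I*√13/2 ≈ -2.0 + 1.8028*I)
M = 4 - I*√13 (M = -2*(-2 + I*√13/2) + 0 = (4 - I*√13) + 0 = 4 - I*√13 ≈ 4.0 - 3.6056*I)
M*(-156 - 156) = (4 - I*√13)*(-156 - 156) = (4 - I*√13)*(-312) = -1248 + 312*I*√13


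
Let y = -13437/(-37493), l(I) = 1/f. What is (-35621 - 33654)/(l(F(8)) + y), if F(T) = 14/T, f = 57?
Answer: -148047671775/803402 ≈ -1.8428e+5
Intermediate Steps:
l(I) = 1/57
y = 13437/37493 (y = -13437*(-1/37493) = 13437/37493 ≈ 0.35839)
(-35621 - 33654)/(l(F(8)) + y) = (-35621 - 33654)/(1/57 + 13437/37493) = -69275/803402/2137101 = -69275*2137101/803402 = -148047671775/803402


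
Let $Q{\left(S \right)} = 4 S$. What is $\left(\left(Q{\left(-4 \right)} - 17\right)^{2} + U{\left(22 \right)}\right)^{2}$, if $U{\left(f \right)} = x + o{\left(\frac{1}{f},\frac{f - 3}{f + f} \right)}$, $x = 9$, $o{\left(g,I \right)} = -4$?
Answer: $1196836$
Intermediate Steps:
$U{\left(f \right)} = 5$ ($U{\left(f \right)} = 9 - 4 = 5$)
$\left(\left(Q{\left(-4 \right)} - 17\right)^{2} + U{\left(22 \right)}\right)^{2} = \left(\left(4 \left(-4\right) - 17\right)^{2} + 5\right)^{2} = \left(\left(-16 - 17\right)^{2} + 5\right)^{2} = \left(\left(-33\right)^{2} + 5\right)^{2} = \left(1089 + 5\right)^{2} = 1094^{2} = 1196836$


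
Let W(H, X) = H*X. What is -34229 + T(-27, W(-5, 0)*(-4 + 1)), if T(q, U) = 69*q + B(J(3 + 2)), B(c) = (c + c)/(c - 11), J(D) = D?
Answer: -108281/3 ≈ -36094.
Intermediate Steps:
B(c) = 2*c/(-11 + c) (B(c) = (2*c)/(-11 + c) = 2*c/(-11 + c))
T(q, U) = -5/3 + 69*q (T(q, U) = 69*q + 2*(3 + 2)/(-11 + (3 + 2)) = 69*q + 2*5/(-11 + 5) = 69*q + 2*5/(-6) = 69*q + 2*5*(-1/6) = 69*q - 5/3 = -5/3 + 69*q)
-34229 + T(-27, W(-5, 0)*(-4 + 1)) = -34229 + (-5/3 + 69*(-27)) = -34229 + (-5/3 - 1863) = -34229 - 5594/3 = -108281/3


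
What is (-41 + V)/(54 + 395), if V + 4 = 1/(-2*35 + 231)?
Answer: -7244/72289 ≈ -0.10021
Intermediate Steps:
V = -643/161 (V = -4 + 1/(-2*35 + 231) = -4 + 1/(-70 + 231) = -4 + 1/161 = -643/161 ≈ -3.9938)
(-41 + V)/(54 + 395) = (-41 - 643/161)/(54 + 395) = -7244/161/449 = -7244/161*1/449 = -7244/72289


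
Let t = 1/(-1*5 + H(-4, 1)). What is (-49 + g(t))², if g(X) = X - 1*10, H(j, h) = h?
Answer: 56169/16 ≈ 3510.6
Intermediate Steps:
t = -¼ (t = 1/(-1*5 + 1) = 1/(-5 + 1) = 1/(-4) = -¼ ≈ -0.25000)
g(X) = -10 + X (g(X) = X - 10 = -10 + X)
(-49 + g(t))² = (-49 + (-10 - ¼))² = (-49 - 41/4)² = (-237/4)² = 56169/16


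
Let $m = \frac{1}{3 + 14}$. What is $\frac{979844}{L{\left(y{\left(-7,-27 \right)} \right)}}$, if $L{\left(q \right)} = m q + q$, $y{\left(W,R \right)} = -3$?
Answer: $- \frac{8328674}{27} \approx -3.0847 \cdot 10^{5}$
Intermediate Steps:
$m = \frac{1}{17} \approx 0.058824$
$L{\left(q \right)} = \frac{18 q}{17}$ ($L{\left(q \right)} = \frac{q}{17} + q = \frac{18 q}{17}$)
$\frac{979844}{L{\left(y{\left(-7,-27 \right)} \right)}} = \frac{979844}{\frac{18}{17} \left(-3\right)} = \frac{979844}{- \frac{54}{17}} = 979844 \left(- \frac{17}{54}\right) = - \frac{8328674}{27}$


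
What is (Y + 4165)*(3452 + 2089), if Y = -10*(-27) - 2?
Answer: 24563253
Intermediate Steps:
Y = 268 (Y = 270 - 2 = 268)
(Y + 4165)*(3452 + 2089) = (268 + 4165)*(3452 + 2089) = 4433*5541 = 24563253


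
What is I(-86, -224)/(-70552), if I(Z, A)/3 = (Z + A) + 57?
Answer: 759/70552 ≈ 0.010758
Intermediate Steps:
I(Z, A) = 171 + 3*A + 3*Z (I(Z, A) = 3*((Z + A) + 57) = 3*((A + Z) + 57) = 3*(57 + A + Z) = 171 + 3*A + 3*Z)
I(-86, -224)/(-70552) = (171 + 3*(-224) + 3*(-86))/(-70552) = (171 - 672 - 258)*(-1/70552) = -759*(-1/70552) = 759/70552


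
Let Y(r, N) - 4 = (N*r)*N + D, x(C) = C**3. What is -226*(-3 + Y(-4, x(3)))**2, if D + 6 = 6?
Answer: -1920372850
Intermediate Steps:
D = 0 (D = -6 + 6 = 0)
Y(r, N) = 4 + r*N**2 (Y(r, N) = 4 + ((N*r)*N + 0) = 4 + (r*N**2 + 0) = 4 + r*N**2)
-226*(-3 + Y(-4, x(3)))**2 = -226*(-3 + (4 - 4*(3**3)**2))**2 = -226*(-3 + (4 - 4*27**2))**2 = -226*(-3 + (4 - 4*729))**2 = -226*(-3 + (4 - 2916))**2 = -226*(-3 - 2912)**2 = -226*(-2915)**2 = -226*8497225 = -1920372850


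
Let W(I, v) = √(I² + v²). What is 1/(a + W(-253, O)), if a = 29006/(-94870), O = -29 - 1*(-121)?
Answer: 687949805/163069781336416 + 51751822175*√137/163069781336416 ≈ 0.0037188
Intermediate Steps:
O = 92 (O = -29 + 121 = 92)
a = -14503/47435 (a = 29006*(-1/94870) = -14503/47435 ≈ -0.30574)
1/(a + W(-253, O)) = 1/(-14503/47435 + √((-253)² + 92²)) = 1/(-14503/47435 + √(64009 + 8464)) = 1/(-14503/47435 + √72473) = 1/(-14503/47435 + 23*√137)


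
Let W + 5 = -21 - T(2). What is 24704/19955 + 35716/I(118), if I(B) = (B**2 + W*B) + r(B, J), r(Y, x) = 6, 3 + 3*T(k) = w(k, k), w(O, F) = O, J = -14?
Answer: 736514489/163152080 ≈ 4.5143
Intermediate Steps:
T(k) = -1 + k/3
W = -77/3 (W = -5 + (-21 - (-1 + (1/3)*2)) = -5 + (-21 - (-1 + 2/3)) = -5 + (-21 - 1*(-1/3)) = -5 + (-21 + 1/3) = -5 - 62/3 = -77/3 ≈ -25.667)
I(B) = 6 + B**2 - 77*B/3 (I(B) = (B**2 - 77*B/3) + 6 = 6 + B**2 - 77*B/3)
24704/19955 + 35716/I(118) = 24704/19955 + 35716/(6 + 118**2 - 77/3*118) = 24704*(1/19955) + 35716/(6 + 13924 - 9086/3) = 24704/19955 + 35716/(32704/3) = 24704/19955 + 35716*(3/32704) = 24704/19955 + 26787/8176 = 736514489/163152080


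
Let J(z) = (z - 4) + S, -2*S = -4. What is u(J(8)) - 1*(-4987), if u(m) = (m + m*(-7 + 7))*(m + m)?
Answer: 5059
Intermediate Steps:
S = 2 (S = -1/2*(-4) = 2)
J(z) = -2 + z (J(z) = (z - 4) + 2 = (-4 + z) + 2 = -2 + z)
u(m) = 2*m**2 (u(m) = (m + m*0)*(2*m) = (m + 0)*(2*m) = m*(2*m) = 2*m**2)
u(J(8)) - 1*(-4987) = 2*(-2 + 8)**2 - 1*(-4987) = 2*6**2 + 4987 = 2*36 + 4987 = 72 + 4987 = 5059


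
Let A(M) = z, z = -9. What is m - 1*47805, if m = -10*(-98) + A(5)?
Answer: -46834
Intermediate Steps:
A(M) = -9
m = 971 (m = -10*(-98) - 9 = 980 - 9 = 971)
m - 1*47805 = 971 - 1*47805 = 971 - 47805 = -46834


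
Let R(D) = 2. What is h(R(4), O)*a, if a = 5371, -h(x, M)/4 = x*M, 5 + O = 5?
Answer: 0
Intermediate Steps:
O = 0 (O = -5 + 5 = 0)
h(x, M) = -4*M*x (h(x, M) = -4*x*M = -4*M*x)
h(R(4), O)*a = -4*0*2*5371 = 0*5371 = 0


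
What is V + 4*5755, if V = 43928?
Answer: 66948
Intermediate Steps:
V + 4*5755 = 43928 + 4*5755 = 43928 + 23020 = 66948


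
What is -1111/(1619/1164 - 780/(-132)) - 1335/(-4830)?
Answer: -4572209827/30097018 ≈ -151.92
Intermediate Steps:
-1111/(1619/1164 - 780/(-132)) - 1335/(-4830) = -1111/(1619*(1/1164) - 780*(-1/132)) - 1335*(-1/4830) = -1111/(1619/1164 + 65/11) + 89/322 = -1111/93469/12804 + 89/322 = -1111*12804/93469 + 89/322 = -14225244/93469 + 89/322 = -4572209827/30097018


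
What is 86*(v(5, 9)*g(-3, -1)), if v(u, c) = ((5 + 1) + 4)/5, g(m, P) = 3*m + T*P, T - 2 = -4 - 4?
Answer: -516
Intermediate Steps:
T = -6 (T = 2 + (-4 - 4) = 2 - 8 = -6)
g(m, P) = -6*P + 3*m (g(m, P) = 3*m - 6*P = -6*P + 3*m)
v(u, c) = 2 (v(u, c) = (6 + 4)*(⅕) = 10*(⅕) = 2)
86*(v(5, 9)*g(-3, -1)) = 86*(2*(-6*(-1) + 3*(-3))) = 86*(2*(6 - 9)) = 86*(2*(-3)) = 86*(-6) = -516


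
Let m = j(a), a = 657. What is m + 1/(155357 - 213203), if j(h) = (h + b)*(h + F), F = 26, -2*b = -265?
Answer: 15596105905/28923 ≈ 5.3923e+5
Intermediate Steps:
b = 265/2 (b = -1/2*(-265) = 265/2 ≈ 132.50)
j(h) = (26 + h)*(265/2 + h) (j(h) = (h + 265/2)*(h + 26) = (265/2 + h)*(26 + h) = (26 + h)*(265/2 + h))
m = 1078457/2 (m = 3445 + 657**2 + (317/2)*657 = 3445 + 431649 + 208269/2 = 1078457/2 ≈ 5.3923e+5)
m + 1/(155357 - 213203) = 1078457/2 + 1/(155357 - 213203) = 1078457/2 + 1/(-57846) = 1078457/2 - 1/57846 = 15596105905/28923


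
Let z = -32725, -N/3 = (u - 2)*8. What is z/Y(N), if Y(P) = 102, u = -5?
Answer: -1925/6 ≈ -320.83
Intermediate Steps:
N = 168 (N = -3*(-5 - 2)*8 = -(-21)*8 = -3*(-56) = 168)
z/Y(N) = -32725/102 = -32725*1/102 = -1925/6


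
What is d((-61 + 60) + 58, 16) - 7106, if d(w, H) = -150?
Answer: -7256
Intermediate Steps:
d((-61 + 60) + 58, 16) - 7106 = -150 - 7106 = -7256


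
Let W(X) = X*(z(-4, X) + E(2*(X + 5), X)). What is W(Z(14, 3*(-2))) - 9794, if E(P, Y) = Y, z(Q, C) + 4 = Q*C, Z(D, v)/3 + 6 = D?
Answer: -11618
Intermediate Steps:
Z(D, v) = -18 + 3*D
z(Q, C) = -4 + C*Q (z(Q, C) = -4 + Q*C = -4 + C*Q)
W(X) = X*(-4 - 3*X) (W(X) = X*((-4 + X*(-4)) + X) = X*((-4 - 4*X) + X) = X*(-4 - 3*X))
W(Z(14, 3*(-2))) - 9794 = (-18 + 3*14)*(-4 - 3*(-18 + 3*14)) - 9794 = (-18 + 42)*(-4 - 3*(-18 + 42)) - 9794 = 24*(-4 - 3*24) - 9794 = 24*(-4 - 72) - 9794 = 24*(-76) - 9794 = -1824 - 9794 = -11618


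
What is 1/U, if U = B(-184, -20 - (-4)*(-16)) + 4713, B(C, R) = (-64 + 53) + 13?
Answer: 1/4715 ≈ 0.00021209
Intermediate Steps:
B(C, R) = 2 (B(C, R) = -11 + 13 = 2)
U = 4715 (U = 2 + 4713 = 4715)
1/U = 1/4715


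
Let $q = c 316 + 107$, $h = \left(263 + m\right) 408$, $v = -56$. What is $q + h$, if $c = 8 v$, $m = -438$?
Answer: $-212861$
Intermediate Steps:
$c = -448$ ($c = 8 \left(-56\right) = -448$)
$h = -71400$ ($h = \left(263 - 438\right) 408 = \left(-175\right) 408 = -71400$)
$q = -141461$ ($q = \left(-448\right) 316 + 107 = -141568 + 107 = -141461$)
$q + h = -141461 - 71400 = -212861$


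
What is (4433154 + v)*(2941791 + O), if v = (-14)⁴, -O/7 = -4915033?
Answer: 166999823164540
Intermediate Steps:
O = 34405231 (O = -7*(-4915033) = 34405231)
v = 38416
(4433154 + v)*(2941791 + O) = (4433154 + 38416)*(2941791 + 34405231) = 4471570*37347022 = 166999823164540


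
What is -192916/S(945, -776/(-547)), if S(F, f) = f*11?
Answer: -26381263/2134 ≈ -12362.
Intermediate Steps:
S(F, f) = 11*f
-192916/S(945, -776/(-547)) = -192916/(11*(-776/(-547))) = -192916/(11*(-776*(-1/547))) = -192916/(11*(776/547)) = -192916/8536/547 = -192916*547/8536 = -26381263/2134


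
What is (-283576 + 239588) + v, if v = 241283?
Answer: 197295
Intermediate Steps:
(-283576 + 239588) + v = (-283576 + 239588) + 241283 = -43988 + 241283 = 197295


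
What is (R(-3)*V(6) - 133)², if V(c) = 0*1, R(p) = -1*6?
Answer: 17689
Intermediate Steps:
R(p) = -6
V(c) = 0
(R(-3)*V(6) - 133)² = (-6*0 - 133)² = (0 - 133)² = (-133)² = 17689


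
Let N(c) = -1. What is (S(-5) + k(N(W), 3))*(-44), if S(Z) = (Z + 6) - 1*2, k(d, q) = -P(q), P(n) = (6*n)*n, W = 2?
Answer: 2420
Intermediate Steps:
P(n) = 6*n²
k(d, q) = -6*q²
S(Z) = 4 + Z (S(Z) = (6 + Z) - 2 = 4 + Z)
(S(-5) + k(N(W), 3))*(-44) = ((4 - 5) - 6*3²)*(-44) = (-1 - 6*9)*(-44) = (-1 - 54)*(-44) = -55*(-44) = 2420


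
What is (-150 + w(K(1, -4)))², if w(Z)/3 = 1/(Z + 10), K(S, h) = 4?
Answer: 4397409/196 ≈ 22436.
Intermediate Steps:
w(Z) = 3/(10 + Z) (w(Z) = 3/(Z + 10) = 3/(10 + Z))
(-150 + w(K(1, -4)))² = (-150 + 3/(10 + 4))² = (-150 + 3/14)² = (-2097/14)² = 4397409/196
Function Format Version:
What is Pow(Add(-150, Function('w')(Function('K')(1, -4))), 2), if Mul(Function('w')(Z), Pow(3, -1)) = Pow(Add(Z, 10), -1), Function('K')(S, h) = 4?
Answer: Rational(4397409, 196) ≈ 22436.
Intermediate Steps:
Function('w')(Z) = Mul(3, Pow(Add(10, Z), -1)) (Function('w')(Z) = Mul(3, Pow(Add(Z, 10), -1)) = Mul(3, Pow(Add(10, Z), -1)))
Pow(Add(-150, Function('w')(Function('K')(1, -4))), 2) = Pow(Add(-150, Mul(3, Pow(Add(10, 4), -1))), 2) = Pow(Add(-150, Mul(3, Pow(14, -1))), 2) = Pow(Add(-150, Mul(3, Rational(1, 14))), 2) = Pow(Add(-150, Rational(3, 14)), 2) = Pow(Rational(-2097, 14), 2) = Rational(4397409, 196)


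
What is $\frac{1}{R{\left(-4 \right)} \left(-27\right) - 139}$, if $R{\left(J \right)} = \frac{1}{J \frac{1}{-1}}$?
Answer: $- \frac{4}{583} \approx -0.0068611$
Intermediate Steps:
$R{\left(J \right)} = - \frac{1}{J}$ ($R{\left(J \right)} = \frac{1}{J \left(-1\right)} = \frac{1}{\left(-1\right) J} = - \frac{1}{J}$)
$\frac{1}{R{\left(-4 \right)} \left(-27\right) - 139} = \frac{1}{- \frac{1}{-4} \left(-27\right) - 139} = \frac{1}{\left(-1\right) \left(- \frac{1}{4}\right) \left(-27\right) - 139} = \frac{1}{\frac{1}{4} \left(-27\right) - 139} = \frac{1}{- \frac{27}{4} - 139} = \frac{1}{- \frac{583}{4}} = - \frac{4}{583}$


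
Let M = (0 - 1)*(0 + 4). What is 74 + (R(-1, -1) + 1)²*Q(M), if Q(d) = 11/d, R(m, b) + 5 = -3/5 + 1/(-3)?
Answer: 1591/225 ≈ 7.0711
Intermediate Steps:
M = -4 (M = -1*4 = -4)
R(m, b) = -89/15 (R(m, b) = -5 + (-3/5 + 1/(-3)) = -5 + (-3*⅕ + 1*(-⅓)) = -5 + (-⅗ - ⅓) = -5 - 14/15 = -89/15)
74 + (R(-1, -1) + 1)²*Q(M) = 74 + (-89/15 + 1)²*(11/(-4)) = 74 + (-74/15)²*(11*(-¼)) = 74 + (5476/225)*(-11/4) = 74 - 15059/225 = 1591/225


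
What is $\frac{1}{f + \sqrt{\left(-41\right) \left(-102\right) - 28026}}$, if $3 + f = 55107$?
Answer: $\frac{4592}{253039555} - \frac{i \sqrt{5961}}{1518237330} \approx 1.8147 \cdot 10^{-5} - 5.0853 \cdot 10^{-8} i$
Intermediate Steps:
$f = 55104$ ($f = -3 + 55107 = 55104$)
$\frac{1}{f + \sqrt{\left(-41\right) \left(-102\right) - 28026}} = \frac{1}{55104 + \sqrt{\left(-41\right) \left(-102\right) - 28026}} = \frac{1}{55104 + \sqrt{4182 - 28026}} = \frac{1}{55104 + \sqrt{-23844}} = \frac{1}{55104 + 2 i \sqrt{5961}}$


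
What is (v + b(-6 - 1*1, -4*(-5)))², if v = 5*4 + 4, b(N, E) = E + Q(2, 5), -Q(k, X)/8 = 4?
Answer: 144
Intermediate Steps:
Q(k, X) = -32 (Q(k, X) = -8*4 = -32)
b(N, E) = -32 + E (b(N, E) = E - 32 = -32 + E)
v = 24 (v = 20 + 4 = 24)
(v + b(-6 - 1*1, -4*(-5)))² = (24 + (-32 - 4*(-5)))² = (24 + (-32 + 20))² = (24 - 12)² = 12² = 144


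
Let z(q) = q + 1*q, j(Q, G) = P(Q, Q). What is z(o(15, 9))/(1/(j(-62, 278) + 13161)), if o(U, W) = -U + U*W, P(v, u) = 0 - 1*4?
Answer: 3157680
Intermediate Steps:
P(v, u) = -4 (P(v, u) = 0 - 4 = -4)
j(Q, G) = -4
z(q) = 2*q (z(q) = q + q = 2*q)
z(o(15, 9))/(1/(j(-62, 278) + 13161)) = (2*(15*(-1 + 9)))/(1/(-4 + 13161)) = (2*(15*8))/(1/13157) = (2*120)/(1/13157) = 240*13157 = 3157680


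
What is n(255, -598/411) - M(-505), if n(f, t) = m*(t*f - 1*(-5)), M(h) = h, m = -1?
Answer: 119330/137 ≈ 871.02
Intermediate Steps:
n(f, t) = -5 - f*t (n(f, t) = -(t*f - 1*(-5)) = -(f*t + 5) = -(5 + f*t) = -5 - f*t)
n(255, -598/411) - M(-505) = (-5 - 1*255*(-598/411)) - 1*(-505) = (-5 - 1*255*(-598*1/411)) + 505 = (-5 - 1*255*(-598/411)) + 505 = (-5 + 50830/137) + 505 = 50145/137 + 505 = 119330/137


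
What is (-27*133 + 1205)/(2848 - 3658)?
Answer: 1193/405 ≈ 2.9457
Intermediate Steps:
(-27*133 + 1205)/(2848 - 3658) = (-3591 + 1205)/(-810) = -2386*(-1/810) = 1193/405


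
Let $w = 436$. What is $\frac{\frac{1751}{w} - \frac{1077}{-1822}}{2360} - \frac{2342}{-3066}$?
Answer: $\frac{1100480286511}{1437007464480} \approx 0.76581$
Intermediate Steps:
$\frac{\frac{1751}{w} - \frac{1077}{-1822}}{2360} - \frac{2342}{-3066} = \frac{\frac{1751}{436} - \frac{1077}{-1822}}{2360} - \frac{2342}{-3066} = \left(1751 \cdot \frac{1}{436} - - \frac{1077}{1822}\right) \frac{1}{2360} - - \frac{1171}{1533} = \left(\frac{1751}{436} + \frac{1077}{1822}\right) \frac{1}{2360} + \frac{1171}{1533} = \frac{1829947}{397196} \cdot \frac{1}{2360} + \frac{1171}{1533} = \frac{1829947}{937382560} + \frac{1171}{1533} = \frac{1100480286511}{1437007464480}$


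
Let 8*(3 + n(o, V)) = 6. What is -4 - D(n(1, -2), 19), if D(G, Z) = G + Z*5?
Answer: -387/4 ≈ -96.750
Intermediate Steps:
n(o, V) = -9/4 (n(o, V) = -3 + (1/8)*6 = -3 + 3/4 = -9/4)
D(G, Z) = G + 5*Z
-4 - D(n(1, -2), 19) = -4 - (-9/4 + 5*19) = -4 - (-9/4 + 95) = -4 - 1*371/4 = -4 - 371/4 = -387/4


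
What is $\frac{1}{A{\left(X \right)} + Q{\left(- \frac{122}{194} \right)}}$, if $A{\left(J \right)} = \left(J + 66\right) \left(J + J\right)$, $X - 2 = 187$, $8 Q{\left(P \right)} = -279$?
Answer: $\frac{8}{770841} \approx 1.0378 \cdot 10^{-5}$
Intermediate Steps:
$Q{\left(P \right)} = - \frac{279}{8}$ ($Q{\left(P \right)} = \frac{1}{8} \left(-279\right) = - \frac{279}{8}$)
$X = 189$ ($X = 2 + 187 = 189$)
$A{\left(J \right)} = 2 J \left(66 + J\right)$ ($A{\left(J \right)} = \left(66 + J\right) 2 J = 2 J \left(66 + J\right)$)
$\frac{1}{A{\left(X \right)} + Q{\left(- \frac{122}{194} \right)}} = \frac{1}{2 \cdot 189 \left(66 + 189\right) - \frac{279}{8}} = \frac{1}{2 \cdot 189 \cdot 255 - \frac{279}{8}} = \frac{1}{96390 - \frac{279}{8}} = \frac{1}{\frac{770841}{8}} = \frac{8}{770841}$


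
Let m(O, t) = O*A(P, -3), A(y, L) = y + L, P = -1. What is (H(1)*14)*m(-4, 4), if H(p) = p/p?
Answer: 224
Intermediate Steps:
A(y, L) = L + y
m(O, t) = -4*O (m(O, t) = O*(-3 - 1) = O*(-4) = -4*O)
H(p) = 1
(H(1)*14)*m(-4, 4) = (1*14)*(-4*(-4)) = 14*16 = 224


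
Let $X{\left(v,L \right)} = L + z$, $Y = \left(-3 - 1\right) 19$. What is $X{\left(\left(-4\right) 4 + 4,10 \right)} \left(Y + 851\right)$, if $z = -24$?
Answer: $-10850$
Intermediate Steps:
$Y = -76$ ($Y = \left(-4\right) 19 = -76$)
$X{\left(v,L \right)} = -24 + L$ ($X{\left(v,L \right)} = L - 24 = -24 + L$)
$X{\left(\left(-4\right) 4 + 4,10 \right)} \left(Y + 851\right) = \left(-24 + 10\right) \left(-76 + 851\right) = \left(-14\right) 775 = -10850$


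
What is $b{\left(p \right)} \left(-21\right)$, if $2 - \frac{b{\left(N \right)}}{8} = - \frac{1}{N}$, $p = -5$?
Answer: $- \frac{1512}{5} \approx -302.4$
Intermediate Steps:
$b{\left(N \right)} = 16 + \frac{8}{N}$ ($b{\left(N \right)} = 16 - 8 \left(- \frac{1}{N}\right) = 16 + \frac{8}{N}$)
$b{\left(p \right)} \left(-21\right) = \left(16 + \frac{8}{-5}\right) \left(-21\right) = \left(16 + 8 \left(- \frac{1}{5}\right)\right) \left(-21\right) = \left(16 - \frac{8}{5}\right) \left(-21\right) = \frac{72}{5} \left(-21\right) = - \frac{1512}{5}$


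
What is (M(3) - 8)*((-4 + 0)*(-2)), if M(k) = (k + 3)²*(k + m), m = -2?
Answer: 224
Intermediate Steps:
M(k) = (3 + k)²*(-2 + k) (M(k) = (k + 3)²*(k - 2) = (3 + k)²*(-2 + k))
(M(3) - 8)*((-4 + 0)*(-2)) = ((3 + 3)²*(-2 + 3) - 8)*((-4 + 0)*(-2)) = (6²*1 - 8)*(-4*(-2)) = (36*1 - 8)*8 = (36 - 8)*8 = 28*8 = 224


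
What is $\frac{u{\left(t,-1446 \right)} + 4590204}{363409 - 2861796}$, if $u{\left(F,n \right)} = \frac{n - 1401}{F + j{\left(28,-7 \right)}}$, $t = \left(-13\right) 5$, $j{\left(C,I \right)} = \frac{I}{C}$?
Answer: $- \frac{399351544}{217359669} \approx -1.8373$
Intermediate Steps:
$t = -65$
$u{\left(F,n \right)} = \frac{-1401 + n}{- \frac{1}{4} + F}$ ($u{\left(F,n \right)} = \frac{n - 1401}{F - \frac{7}{28}} = \frac{-1401 + n}{F - \frac{1}{4}} = \frac{-1401 + n}{- \frac{1}{4} + F}$)
$\frac{u{\left(t,-1446 \right)} + 4590204}{363409 - 2861796} = \frac{\frac{4 \left(-1401 - 1446\right)}{-1 + 4 \left(-65\right)} + 4590204}{363409 - 2861796} = \frac{4 \frac{1}{-1 - 260} \left(-2847\right) + 4590204}{-2498387} = \left(4 \frac{1}{-261} \left(-2847\right) + 4590204\right) \left(- \frac{1}{2498387}\right) = \left(4 \left(- \frac{1}{261}\right) \left(-2847\right) + 4590204\right) \left(- \frac{1}{2498387}\right) = \left(\frac{3796}{87} + 4590204\right) \left(- \frac{1}{2498387}\right) = \frac{399351544}{87} \left(- \frac{1}{2498387}\right) = - \frac{399351544}{217359669}$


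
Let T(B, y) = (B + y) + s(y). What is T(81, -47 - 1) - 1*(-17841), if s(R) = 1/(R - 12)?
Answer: 1072439/60 ≈ 17874.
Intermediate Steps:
s(R) = 1/(-12 + R)
T(B, y) = B + y + 1/(-12 + y) (T(B, y) = (B + y) + 1/(-12 + y) = B + y + 1/(-12 + y))
T(81, -47 - 1) - 1*(-17841) = (1 + (-12 + (-47 - 1))*(81 + (-47 - 1)))/(-12 + (-47 - 1)) - 1*(-17841) = (1 + (-12 - 48)*(81 - 48))/(-12 - 48) + 17841 = (1 - 60*33)/(-60) + 17841 = -(1 - 1980)/60 + 17841 = -1/60*(-1979) + 17841 = 1979/60 + 17841 = 1072439/60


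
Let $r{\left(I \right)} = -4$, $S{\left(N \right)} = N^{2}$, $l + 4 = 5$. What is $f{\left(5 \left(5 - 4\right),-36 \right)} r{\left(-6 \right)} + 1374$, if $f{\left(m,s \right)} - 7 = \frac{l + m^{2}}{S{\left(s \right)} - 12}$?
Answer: $\frac{432040}{321} \approx 1345.9$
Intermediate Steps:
$l = 1$ ($l = -4 + 5 = 1$)
$f{\left(m,s \right)} = 7 + \frac{1 + m^{2}}{-12 + s^{2}}$ ($f{\left(m,s \right)} = 7 + \frac{1 + m^{2}}{s^{2} - 12} = 7 + \frac{1 + m^{2}}{-12 + s^{2}}$)
$f{\left(5 \left(5 - 4\right),-36 \right)} r{\left(-6 \right)} + 1374 = \frac{-83 + \left(5 \left(5 - 4\right)\right)^{2} + 7 \left(-36\right)^{2}}{-12 + \left(-36\right)^{2}} \left(-4\right) + 1374 = \frac{-83 + \left(5 \cdot 1\right)^{2} + 7 \cdot 1296}{-12 + 1296} \left(-4\right) + 1374 = \frac{-83 + 5^{2} + 9072}{1284} \left(-4\right) + 1374 = \frac{-83 + 25 + 9072}{1284} \left(-4\right) + 1374 = \frac{1}{1284} \cdot 9014 \left(-4\right) + 1374 = \frac{4507}{642} \left(-4\right) + 1374 = - \frac{9014}{321} + 1374 = \frac{432040}{321}$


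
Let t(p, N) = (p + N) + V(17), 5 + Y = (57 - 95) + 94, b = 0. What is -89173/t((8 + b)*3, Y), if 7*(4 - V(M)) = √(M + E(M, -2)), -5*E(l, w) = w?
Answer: -1725943415/1528958 - 624211*√435/1528958 ≈ -1137.4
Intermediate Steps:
E(l, w) = -w/5
Y = 51 (Y = -5 + ((57 - 95) + 94) = -5 + (-38 + 94) = -5 + 56 = 51)
V(M) = 4 - √(⅖ + M)/7 (V(M) = 4 - √(M - ⅕*(-2))/7 = 4 - √(M + ⅖)/7 = 4 - √(⅖ + M)/7)
t(p, N) = 4 + N + p - √435/35 (t(p, N) = (p + N) + (4 - √(10 + 25*17)/35) = (N + p) + (4 - √(10 + 425)/35) = (N + p) + (4 - √435/35) = 4 + N + p - √435/35)
-89173/t((8 + b)*3, Y) = -89173/(4 + 51 + (8 + 0)*3 - √435/35) = -89173/(4 + 51 + 8*3 - √435/35) = -89173/(4 + 51 + 24 - √435/35) = -89173/(79 - √435/35)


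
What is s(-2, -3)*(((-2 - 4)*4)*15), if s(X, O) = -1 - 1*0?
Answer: 360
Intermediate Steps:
s(X, O) = -1 (s(X, O) = -1 + 0 = -1)
s(-2, -3)*(((-2 - 4)*4)*15) = -(-2 - 4)*4*15 = -(-6*4)*15 = -(-24)*15 = -1*(-360) = 360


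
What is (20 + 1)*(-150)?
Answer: -3150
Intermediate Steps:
(20 + 1)*(-150) = 21*(-150) = -3150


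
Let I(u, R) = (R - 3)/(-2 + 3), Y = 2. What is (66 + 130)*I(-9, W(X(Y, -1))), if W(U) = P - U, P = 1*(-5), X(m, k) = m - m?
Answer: -1568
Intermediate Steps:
X(m, k) = 0
P = -5
W(U) = -5 - U
I(u, R) = -3 + R (I(u, R) = (-3 + R)/1 = (-3 + R)*1 = -3 + R)
(66 + 130)*I(-9, W(X(Y, -1))) = (66 + 130)*(-3 + (-5 - 1*0)) = 196*(-3 + (-5 + 0)) = 196*(-3 - 5) = 196*(-8) = -1568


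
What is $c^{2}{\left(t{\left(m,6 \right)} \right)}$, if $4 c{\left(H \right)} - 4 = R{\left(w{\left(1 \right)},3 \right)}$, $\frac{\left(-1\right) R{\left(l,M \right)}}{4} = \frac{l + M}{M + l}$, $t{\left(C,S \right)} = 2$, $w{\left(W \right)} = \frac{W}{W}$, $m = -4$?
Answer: $0$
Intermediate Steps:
$w{\left(W \right)} = 1$
$R{\left(l,M \right)} = -4$ ($R{\left(l,M \right)} = - 4 \frac{l + M}{M + l} = - 4 \frac{M + l}{M + l} = \left(-4\right) 1 = -4$)
$c{\left(H \right)} = 0$ ($c{\left(H \right)} = 1 + \frac{1}{4} \left(-4\right) = 1 - 1 = 0$)
$c^{2}{\left(t{\left(m,6 \right)} \right)} = 0^{2} = 0$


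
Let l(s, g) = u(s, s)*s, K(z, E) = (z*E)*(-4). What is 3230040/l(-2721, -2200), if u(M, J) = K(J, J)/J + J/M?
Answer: -215336/1974539 ≈ -0.10906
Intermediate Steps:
K(z, E) = -4*E*z (K(z, E) = (E*z)*(-4) = -4*E*z)
u(M, J) = -4*J + J/M (u(M, J) = (-4*J*J)/J + J/M = (-4*J²)/J + J/M = -4*J + J/M)
l(s, g) = s*(1 - 4*s) (l(s, g) = (-4*s + s/s)*s = (-4*s + 1)*s = (1 - 4*s)*s = s*(1 - 4*s))
3230040/l(-2721, -2200) = 3230040/((-2721*(1 - 4*(-2721)))) = 3230040/((-2721*(1 + 10884))) = 3230040/((-2721*10885)) = 3230040/(-29618085) = 3230040*(-1/29618085) = -215336/1974539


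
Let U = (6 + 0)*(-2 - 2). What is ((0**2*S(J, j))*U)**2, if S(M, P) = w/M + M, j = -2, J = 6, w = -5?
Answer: 0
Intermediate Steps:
S(M, P) = M - 5/M (S(M, P) = -5/M + M = M - 5/M)
U = -24 (U = 6*(-4) = -24)
((0**2*S(J, j))*U)**2 = ((0**2*(6 - 5/6))*(-24))**2 = ((0*(6 - 5*1/6))*(-24))**2 = ((0*(6 - 5/6))*(-24))**2 = ((0*(31/6))*(-24))**2 = (0*(-24))**2 = 0**2 = 0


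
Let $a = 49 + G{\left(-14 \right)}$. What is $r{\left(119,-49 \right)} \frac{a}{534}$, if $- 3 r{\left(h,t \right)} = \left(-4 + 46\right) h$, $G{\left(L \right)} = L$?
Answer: $- \frac{29155}{267} \approx -109.19$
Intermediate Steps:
$r{\left(h,t \right)} = - 14 h$ ($r{\left(h,t \right)} = - \frac{\left(-4 + 46\right) h}{3} = - \frac{42 h}{3} = - 14 h$)
$a = 35$ ($a = 49 - 14 = 35$)
$r{\left(119,-49 \right)} \frac{a}{534} = \left(-14\right) 119 \cdot \frac{35}{534} = - 1666 \cdot 35 \cdot \frac{1}{534} = \left(-1666\right) \frac{35}{534} = - \frac{29155}{267}$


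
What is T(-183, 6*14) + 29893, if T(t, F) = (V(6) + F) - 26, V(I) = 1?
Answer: 29952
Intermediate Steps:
T(t, F) = -25 + F (T(t, F) = (1 + F) - 26 = -25 + F)
T(-183, 6*14) + 29893 = (-25 + 6*14) + 29893 = (-25 + 84) + 29893 = 59 + 29893 = 29952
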